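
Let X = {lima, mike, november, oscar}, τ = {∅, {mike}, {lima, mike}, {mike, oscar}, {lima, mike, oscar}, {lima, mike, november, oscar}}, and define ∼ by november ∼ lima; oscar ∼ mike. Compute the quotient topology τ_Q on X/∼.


X/∼ = {[lima=november], [mike=oscar]}; |τ_Q| = 3.

Equivalence classes: [lima=november], [mike=oscar].
Quotient map π: X → X/∼ sends lima ↦ [lima=november], mike ↦ [mike=oscar], november ↦ [lima=november], oscar ↦ [mike=oscar].
For each subset V ⊆ X/∼, compute π^{-1}(V) ⊆ X and check whether π^{-1}(V) ∈ τ. V is open in τ_Q iff π^{-1}(V) ∈ τ.
  V = {}: π^{-1}(V) = ∅ ∈ τ ✓.
  V = {[lima=november]}: π^{-1}(V) = {lima, november} ∉ τ ✗.
  V = {[mike=oscar]}: π^{-1}(V) = {mike, oscar} ∈ τ ✓.
  V = {[lima=november], [mike=oscar]}: π^{-1}(V) = {lima, mike, november, oscar} ∈ τ ✓.
Open sets in the quotient: τ_Q = {{}, {[mike=oscar]}, {[lima=november], [mike=oscar]}} (3 elements).


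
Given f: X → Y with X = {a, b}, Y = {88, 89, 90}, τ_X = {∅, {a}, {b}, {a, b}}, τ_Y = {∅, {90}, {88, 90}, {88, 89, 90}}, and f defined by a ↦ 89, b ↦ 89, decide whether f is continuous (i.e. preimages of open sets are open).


f IS continuous.

Compute f^{-1}(U) for each U ∈ τ_Y:
  U = ∅: f^{-1}(U) = ∅ ∈ τ_X ✓.
  U = {90}: f^{-1}(U) = ∅ ∈ τ_X ✓.
  U = {88, 90}: f^{-1}(U) = ∅ ∈ τ_X ✓.
  U = {88, 89, 90}: f^{-1}(U) = {a, b} ∈ τ_X ✓.
Every preimage lies in τ_X, so f IS continuous.


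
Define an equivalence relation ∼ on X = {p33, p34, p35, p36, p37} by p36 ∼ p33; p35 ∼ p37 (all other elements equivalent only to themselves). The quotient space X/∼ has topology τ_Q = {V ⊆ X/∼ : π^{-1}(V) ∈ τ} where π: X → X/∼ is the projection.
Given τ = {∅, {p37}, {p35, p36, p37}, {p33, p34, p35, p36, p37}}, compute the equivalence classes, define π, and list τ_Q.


X/∼ = {[p33=p36], [p34], [p35=p37]}; |τ_Q| = 2.

Equivalence classes: [p33=p36], [p34], [p35=p37].
Quotient map π: X → X/∼ sends p33 ↦ [p33=p36], p34 ↦ [p34], p35 ↦ [p35=p37], p36 ↦ [p33=p36], p37 ↦ [p35=p37].
For each subset V ⊆ X/∼, compute π^{-1}(V) ⊆ X and check whether π^{-1}(V) ∈ τ. V is open in τ_Q iff π^{-1}(V) ∈ τ.
  V = {}: π^{-1}(V) = ∅ ∈ τ ✓.
  V = {[p33=p36]}: π^{-1}(V) = {p33, p36} ∉ τ ✗.
  V = {[p34]}: π^{-1}(V) = {p34} ∉ τ ✗.
  V = {[p33=p36], [p34]}: π^{-1}(V) = {p33, p34, p36} ∉ τ ✗.
  V = {[p35=p37]}: π^{-1}(V) = {p35, p37} ∉ τ ✗.
  V = {[p33=p36], [p35=p37]}: π^{-1}(V) = {p33, p35, p36, p37} ∉ τ ✗.
  V = {[p34], [p35=p37]}: π^{-1}(V) = {p34, p35, p37} ∉ τ ✗.
  V = {[p33=p36], [p34], [p35=p37]}: π^{-1}(V) = {p33, p34, p35, p36, p37} ∈ τ ✓.
Open sets in the quotient: τ_Q = {{}, {[p33=p36], [p34], [p35=p37]}} (2 elements).


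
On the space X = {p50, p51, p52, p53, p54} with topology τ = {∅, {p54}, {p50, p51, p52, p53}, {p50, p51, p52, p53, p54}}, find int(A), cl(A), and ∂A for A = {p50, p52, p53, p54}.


int(A) = {p54}, cl(A) = {p50, p51, p52, p53, p54}, ∂A = {p50, p51, p52, p53}.

Closed sets in (X, τ) are complements of opens:
  closed(X, τ) = {∅, {p54}, {p50, p51, p52, p53}, {p50, p51, p52, p53, p54}}.
int(A) = ⋃ {U ∈ τ : U ⊆ A}. Opens contained in A: ∅, {p54}.
Taking the union of these: int(A) = {p54}.
cl(A) = ⋂ {C closed : A ⊆ C}. Closed sets containing A: {p50, p51, p52, p53, p54}.
Intersecting these: cl(A) = {p50, p51, p52, p53, p54}.
∂A = cl(A) ∖ int(A) = {p50, p51, p52, p53, p54} ∖ {p54} = {p50, p51, p52, p53}.


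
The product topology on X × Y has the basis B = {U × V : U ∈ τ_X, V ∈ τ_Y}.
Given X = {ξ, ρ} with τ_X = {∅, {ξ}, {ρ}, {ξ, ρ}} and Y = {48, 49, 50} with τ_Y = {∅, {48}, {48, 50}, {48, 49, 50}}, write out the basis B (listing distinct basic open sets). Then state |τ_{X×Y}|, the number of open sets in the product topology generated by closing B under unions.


Basis B = {∅ × ∅, {ξ} × {48}, {ρ} × {48}, {ξ} × {48, 50}, {ξ, ρ} × {48}, {ρ} × {48, 50}, {ξ} × {48, 49, 50}, {ρ} × {48, 49, 50}, {ξ, ρ} × {48, 50}, {ξ, ρ} × {48, 49, 50}}; |τ_{X×Y}| = 16.

Enumerate products U × V with U ∈ τ_X, V ∈ τ_Y (deduplicated):
  ∅ × ∅ = {} (∅)
  {ξ} × {48} = {(ξ,48)}
  {ρ} × {48} = {(ρ,48)}
  {ξ} × {48, 50} = {(ξ,48), (ξ,50)}
  {ξ, ρ} × {48} = {(ξ,48), (ρ,48)}
  {ρ} × {48, 50} = {(ρ,48), (ρ,50)}
  {ξ} × {48, 49, 50} = {(ξ,48), (ξ,49), (ξ,50)}
  {ρ} × {48, 49, 50} = {(ρ,48), (ρ,49), (ρ,50)}
  {ξ, ρ} × {48, 50} = {(ξ,48), (ξ,50), (ρ,48), (ρ,50)}
  {ξ, ρ} × {48, 49, 50} = {(ξ,48), (ξ,49), (ξ,50), (ρ,48), (ρ,49), (ρ,50)}
These 10 distinct sets form the basis B.
Close under arbitrary unions to get τ_{X×Y}; counting gives |τ_{X×Y}| = 16.


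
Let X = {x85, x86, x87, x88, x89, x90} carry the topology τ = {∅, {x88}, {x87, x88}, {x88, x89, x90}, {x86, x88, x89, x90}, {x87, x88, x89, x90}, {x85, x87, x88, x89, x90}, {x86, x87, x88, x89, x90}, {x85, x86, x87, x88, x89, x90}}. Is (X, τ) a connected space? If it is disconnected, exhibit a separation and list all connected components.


(X, τ) is connected.

Find clopen sets (U ∈ τ with X ∖ U ∈ τ):
  U = ∅, X ∖ U = {x85, x86, x87, x88, x89, x90} — both open, so U is clopen.
  U = {x85, x86, x87, x88, x89, x90}, X ∖ U = ∅ — both open, so U is clopen.
Only trivial clopens (∅ and X) exist, so (X, τ) is connected.
Compute connected components by grouping points that agree on all clopens:
  component: {x85, x86, x87, x88, x89, x90}


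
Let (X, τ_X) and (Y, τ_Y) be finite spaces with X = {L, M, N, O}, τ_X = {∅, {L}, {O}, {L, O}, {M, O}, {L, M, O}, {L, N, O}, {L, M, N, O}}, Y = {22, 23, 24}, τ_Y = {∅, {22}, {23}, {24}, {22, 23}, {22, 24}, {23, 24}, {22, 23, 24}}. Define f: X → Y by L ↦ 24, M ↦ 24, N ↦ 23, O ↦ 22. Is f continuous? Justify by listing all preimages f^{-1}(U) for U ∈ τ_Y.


f is NOT continuous.

Compute f^{-1}(U) for each U ∈ τ_Y:
  U = ∅: f^{-1}(U) = ∅ ∈ τ_X ✓.
  U = {22}: f^{-1}(U) = {O} ∈ τ_X ✓.
  U = {23}: f^{-1}(U) = {N} ∉ τ_X ✗.
  U = {24}: f^{-1}(U) = {L, M} ∉ τ_X ✗.
  U = {22, 23}: f^{-1}(U) = {N, O} ∉ τ_X ✗.
  U = {22, 24}: f^{-1}(U) = {L, M, O} ∈ τ_X ✓.
  U = {23, 24}: f^{-1}(U) = {L, M, N} ∉ τ_X ✗.
  U = {22, 23, 24}: f^{-1}(U) = {L, M, N, O} ∈ τ_X ✓.
Found U = {23} with f^{-1}(U) = {N} not in τ_X. Therefore f is NOT continuous.


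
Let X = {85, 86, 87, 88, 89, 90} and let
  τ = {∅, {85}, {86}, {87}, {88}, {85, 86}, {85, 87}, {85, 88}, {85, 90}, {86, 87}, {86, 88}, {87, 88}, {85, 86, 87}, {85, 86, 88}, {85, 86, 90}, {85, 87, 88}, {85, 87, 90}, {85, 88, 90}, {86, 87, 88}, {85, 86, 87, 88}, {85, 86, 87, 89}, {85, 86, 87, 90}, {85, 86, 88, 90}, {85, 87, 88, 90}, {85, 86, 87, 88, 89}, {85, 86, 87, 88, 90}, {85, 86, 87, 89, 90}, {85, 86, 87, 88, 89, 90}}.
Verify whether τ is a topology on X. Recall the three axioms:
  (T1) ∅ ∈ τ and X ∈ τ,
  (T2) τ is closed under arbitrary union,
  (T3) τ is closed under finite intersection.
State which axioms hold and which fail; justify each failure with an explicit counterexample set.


τ IS a topology on X.

Axiom (T1): ∅ ∈ τ? Yes; X ∈ τ? Yes.
Axiom (T2/T3): check pairwise unions and intersections of members of τ.
All pairwise intersections and unions checked — each lies in τ. Therefore τ satisfies (T1), (T2), (T3): it IS a topology on X.


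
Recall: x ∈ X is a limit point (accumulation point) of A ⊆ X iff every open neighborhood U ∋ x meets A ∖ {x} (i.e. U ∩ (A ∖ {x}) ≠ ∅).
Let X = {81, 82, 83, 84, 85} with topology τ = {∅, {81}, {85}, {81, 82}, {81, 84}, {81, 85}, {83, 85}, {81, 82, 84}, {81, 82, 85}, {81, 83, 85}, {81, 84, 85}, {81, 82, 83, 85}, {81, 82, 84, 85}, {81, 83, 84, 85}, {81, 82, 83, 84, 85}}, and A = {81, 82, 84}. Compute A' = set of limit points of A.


A' = {82, 84}

For each x ∈ X, list the open sets U ∈ τ with x ∈ U, then check whether U ∩ (A ∖ {x}) ≠ ∅ for every such U.
  x = 81: open {81} ∋ x has {81} ∩ (A ∖ {81}) = ∅, so x is NOT a limit point.
  x = 82: opens ∋ x are {81, 82}, {81, 82, 84}, {81, 82, 85}, {81, 82, 83, 85}, {81, 82, 84, 85}, {81, 82, 83, 84, 85}; each meets A ∖ {82}, so x IS a limit point.
  x = 83: open {83, 85} ∋ x has {83, 85} ∩ (A ∖ {83}) = ∅, so x is NOT a limit point.
  x = 84: opens ∋ x are {81, 84}, {81, 82, 84}, {81, 84, 85}, {81, 82, 84, 85}, {81, 83, 84, 85}, {81, 82, 83, 84, 85}; each meets A ∖ {84}, so x IS a limit point.
  x = 85: open {85} ∋ x has {85} ∩ (A ∖ {85}) = ∅, so x is NOT a limit point.
Collecting: A' = {82, 84}.


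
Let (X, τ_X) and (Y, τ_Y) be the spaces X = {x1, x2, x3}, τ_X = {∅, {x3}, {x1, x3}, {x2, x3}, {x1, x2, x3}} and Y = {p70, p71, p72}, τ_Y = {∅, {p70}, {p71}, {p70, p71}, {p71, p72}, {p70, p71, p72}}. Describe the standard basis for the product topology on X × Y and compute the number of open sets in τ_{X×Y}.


Basis B = {∅ × ∅, {x3} × {p70}, {x3} × {p71}, {x1, x3} × {p70}, {x1, x3} × {p71}, {x2, x3} × {p70}, {x2, x3} × {p71}, {x3} × {p70, p71}, {x3} × {p71, p72}, {x1, x2, x3} × {p70}, {x1, x2, x3} × {p71}, {x3} × {p70, p71, p72}, {x1, x3} × {p70, p71}, {x1, x3} × {p71, p72}, {x2, x3} × {p70, p71}, {x2, x3} × {p71, p72}, {x1, x3} × {p70, p71, p72}, {x1, x2, x3} × {p70, p71}, {x1, x2, x3} × {p71, p72}, {x2, x3} × {p70, p71, p72}, {x1, x2, x3} × {p70, p71, p72}}; |τ_{X×Y}| = 70.

Enumerate products U × V with U ∈ τ_X, V ∈ τ_Y (deduplicated):
  ∅ × ∅ = {} (∅)
  {x3} × {p70} = {(x3,p70)}
  {x3} × {p71} = {(x3,p71)}
  {x1, x3} × {p70} = {(x1,p70), (x3,p70)}
  {x1, x3} × {p71} = {(x1,p71), (x3,p71)}
  {x2, x3} × {p70} = {(x2,p70), (x3,p70)}
  {x2, x3} × {p71} = {(x2,p71), (x3,p71)}
  {x3} × {p70, p71} = {(x3,p70), (x3,p71)}
  {x3} × {p71, p72} = {(x3,p71), (x3,p72)}
  {x1, x2, x3} × {p70} = {(x1,p70), (x2,p70), (x3,p70)}
  {x1, x2, x3} × {p71} = {(x1,p71), (x2,p71), (x3,p71)}
  {x3} × {p70, p71, p72} = {(x3,p70), (x3,p71), (x3,p72)}
  {x1, x3} × {p70, p71} = {(x1,p70), (x1,p71), (x3,p70), (x3,p71)}
  {x1, x3} × {p71, p72} = {(x1,p71), (x1,p72), (x3,p71), (x3,p72)}
  {x2, x3} × {p70, p71} = {(x2,p70), (x2,p71), (x3,p70), (x3,p71)}
  {x2, x3} × {p71, p72} = {(x2,p71), (x2,p72), (x3,p71), (x3,p72)}
  {x1, x3} × {p70, p71, p72} = {(x1,p70), (x1,p71), (x1,p72), (x3,p70), (x3,p71), (x3,p72)}
  {x1, x2, x3} × {p70, p71} = {(x1,p70), (x1,p71), (x2,p70), (x2,p71), (x3,p70), (x3,p71)}
  {x1, x2, x3} × {p71, p72} = {(x1,p71), (x1,p72), (x2,p71), (x2,p72), (x3,p71), (x3,p72)}
  {x2, x3} × {p70, p71, p72} = {(x2,p70), (x2,p71), (x2,p72), (x3,p70), (x3,p71), (x3,p72)}
  {x1, x2, x3} × {p70, p71, p72} = {(x1,p70), (x1,p71), (x1,p72), (x2,p70), (x2,p71), (x2,p72), (x3,p70), (x3,p71), (x3,p72)}
These 21 distinct sets form the basis B.
Close under arbitrary unions to get τ_{X×Y}; counting gives |τ_{X×Y}| = 70.


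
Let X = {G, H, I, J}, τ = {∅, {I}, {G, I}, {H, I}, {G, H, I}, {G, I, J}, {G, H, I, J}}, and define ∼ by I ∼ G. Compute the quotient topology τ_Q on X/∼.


X/∼ = {[G=I], [H], [J]}; |τ_Q| = 5.

Equivalence classes: [G=I], [H], [J].
Quotient map π: X → X/∼ sends G ↦ [G=I], H ↦ [H], I ↦ [G=I], J ↦ [J].
For each subset V ⊆ X/∼, compute π^{-1}(V) ⊆ X and check whether π^{-1}(V) ∈ τ. V is open in τ_Q iff π^{-1}(V) ∈ τ.
  V = {}: π^{-1}(V) = ∅ ∈ τ ✓.
  V = {[G=I]}: π^{-1}(V) = {G, I} ∈ τ ✓.
  V = {[H]}: π^{-1}(V) = {H} ∉ τ ✗.
  V = {[G=I], [H]}: π^{-1}(V) = {G, H, I} ∈ τ ✓.
  V = {[J]}: π^{-1}(V) = {J} ∉ τ ✗.
  V = {[G=I], [J]}: π^{-1}(V) = {G, I, J} ∈ τ ✓.
  V = {[H], [J]}: π^{-1}(V) = {H, J} ∉ τ ✗.
  V = {[G=I], [H], [J]}: π^{-1}(V) = {G, H, I, J} ∈ τ ✓.
Open sets in the quotient: τ_Q = {{}, {[G=I]}, {[G=I], [H]}, {[G=I], [J]}, {[G=I], [H], [J]}} (5 elements).


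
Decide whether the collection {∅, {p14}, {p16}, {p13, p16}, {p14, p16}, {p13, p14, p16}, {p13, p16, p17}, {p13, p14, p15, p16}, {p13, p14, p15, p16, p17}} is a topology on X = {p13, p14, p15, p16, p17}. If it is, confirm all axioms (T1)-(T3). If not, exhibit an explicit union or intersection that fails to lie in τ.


τ is NOT a topology on X.

Axiom (T1): ∅ ∈ τ? Yes; X ∈ τ? Yes.
Axiom (T2/T3): check pairwise unions and intersections of members of τ.
Counterexample for (T2): {p14} ∪ {p13, p16, p17} = {p13, p14, p16, p17} ∉ τ. Therefore τ is NOT a topology.


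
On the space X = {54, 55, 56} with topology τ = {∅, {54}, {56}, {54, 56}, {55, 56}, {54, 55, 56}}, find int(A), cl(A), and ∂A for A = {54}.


int(A) = {54}, cl(A) = {54}, ∂A = ∅.

Closed sets in (X, τ) are complements of opens:
  closed(X, τ) = {∅, {54}, {55}, {54, 55}, {55, 56}, {54, 55, 56}}.
int(A) = ⋃ {U ∈ τ : U ⊆ A}. Opens contained in A: ∅, {54}.
Taking the union of these: int(A) = {54}.
cl(A) = ⋂ {C closed : A ⊆ C}. Closed sets containing A: {54}, {54, 55}, {54, 55, 56}.
Intersecting these: cl(A) = {54}.
∂A = cl(A) ∖ int(A) = {54} ∖ {54} = ∅.


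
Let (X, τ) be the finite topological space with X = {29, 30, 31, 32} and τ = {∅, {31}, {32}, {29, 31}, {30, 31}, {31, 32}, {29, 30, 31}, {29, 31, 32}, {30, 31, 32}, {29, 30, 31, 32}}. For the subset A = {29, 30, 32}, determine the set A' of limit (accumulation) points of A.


A' = ∅

For each x ∈ X, list the open sets U ∈ τ with x ∈ U, then check whether U ∩ (A ∖ {x}) ≠ ∅ for every such U.
  x = 29: open {29, 31} ∋ x has {29, 31} ∩ (A ∖ {29}) = ∅, so x is NOT a limit point.
  x = 30: open {30, 31} ∋ x has {30, 31} ∩ (A ∖ {30}) = ∅, so x is NOT a limit point.
  x = 31: open {31} ∋ x has {31} ∩ (A ∖ {31}) = ∅, so x is NOT a limit point.
  x = 32: open {32} ∋ x has {32} ∩ (A ∖ {32}) = ∅, so x is NOT a limit point.
Collecting: A' = ∅.


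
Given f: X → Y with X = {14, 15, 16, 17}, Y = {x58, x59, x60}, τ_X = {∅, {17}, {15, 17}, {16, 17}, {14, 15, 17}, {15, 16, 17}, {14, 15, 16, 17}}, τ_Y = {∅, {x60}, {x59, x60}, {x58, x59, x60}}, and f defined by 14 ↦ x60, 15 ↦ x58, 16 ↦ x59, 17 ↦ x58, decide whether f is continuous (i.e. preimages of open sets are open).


f is NOT continuous.

Compute f^{-1}(U) for each U ∈ τ_Y:
  U = ∅: f^{-1}(U) = ∅ ∈ τ_X ✓.
  U = {x60}: f^{-1}(U) = {14} ∉ τ_X ✗.
  U = {x59, x60}: f^{-1}(U) = {14, 16} ∉ τ_X ✗.
  U = {x58, x59, x60}: f^{-1}(U) = {14, 15, 16, 17} ∈ τ_X ✓.
Found U = {x60} with f^{-1}(U) = {14} not in τ_X. Therefore f is NOT continuous.


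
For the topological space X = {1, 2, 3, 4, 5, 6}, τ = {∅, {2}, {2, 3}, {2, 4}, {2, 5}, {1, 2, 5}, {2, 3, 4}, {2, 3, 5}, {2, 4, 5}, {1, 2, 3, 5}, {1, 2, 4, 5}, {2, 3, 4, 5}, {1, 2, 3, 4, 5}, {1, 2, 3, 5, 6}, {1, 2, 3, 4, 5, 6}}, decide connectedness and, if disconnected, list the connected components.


(X, τ) is connected.

Find clopen sets (U ∈ τ with X ∖ U ∈ τ):
  U = ∅, X ∖ U = {1, 2, 3, 4, 5, 6} — both open, so U is clopen.
  U = {1, 2, 3, 4, 5, 6}, X ∖ U = ∅ — both open, so U is clopen.
Only trivial clopens (∅ and X) exist, so (X, τ) is connected.
Compute connected components by grouping points that agree on all clopens:
  component: {1, 2, 3, 4, 5, 6}


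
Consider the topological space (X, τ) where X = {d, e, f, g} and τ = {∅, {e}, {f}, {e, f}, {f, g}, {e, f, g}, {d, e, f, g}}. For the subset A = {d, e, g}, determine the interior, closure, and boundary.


int(A) = {e}, cl(A) = {d, e, g}, ∂A = {d, g}.

Closed sets in (X, τ) are complements of opens:
  closed(X, τ) = {∅, {d}, {d, e}, {d, g}, {d, e, g}, {d, f, g}, {d, e, f, g}}.
int(A) = ⋃ {U ∈ τ : U ⊆ A}. Opens contained in A: ∅, {e}.
Taking the union of these: int(A) = {e}.
cl(A) = ⋂ {C closed : A ⊆ C}. Closed sets containing A: {d, e, g}, {d, e, f, g}.
Intersecting these: cl(A) = {d, e, g}.
∂A = cl(A) ∖ int(A) = {d, e, g} ∖ {e} = {d, g}.


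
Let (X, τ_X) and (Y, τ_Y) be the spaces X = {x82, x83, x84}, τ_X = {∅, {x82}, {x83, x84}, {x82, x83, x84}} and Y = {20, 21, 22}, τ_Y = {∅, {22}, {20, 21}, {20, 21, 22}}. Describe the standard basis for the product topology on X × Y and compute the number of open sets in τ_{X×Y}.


Basis B = {∅ × ∅, {x82} × {22}, {x82} × {20, 21}, {x83, x84} × {22}, {x82} × {20, 21, 22}, {x82, x83, x84} × {22}, {x83, x84} × {20, 21}, {x82, x83, x84} × {20, 21}, {x83, x84} × {20, 21, 22}, {x82, x83, x84} × {20, 21, 22}}; |τ_{X×Y}| = 16.

Enumerate products U × V with U ∈ τ_X, V ∈ τ_Y (deduplicated):
  ∅ × ∅ = {} (∅)
  {x82} × {22} = {(x82,22)}
  {x82} × {20, 21} = {(x82,20), (x82,21)}
  {x83, x84} × {22} = {(x83,22), (x84,22)}
  {x82} × {20, 21, 22} = {(x82,20), (x82,21), (x82,22)}
  {x82, x83, x84} × {22} = {(x82,22), (x83,22), (x84,22)}
  {x83, x84} × {20, 21} = {(x83,20), (x83,21), (x84,20), (x84,21)}
  {x82, x83, x84} × {20, 21} = {(x82,20), (x82,21), (x83,20), (x83,21), (x84,20), (x84,21)}
  {x83, x84} × {20, 21, 22} = {(x83,20), (x83,21), (x83,22), (x84,20), (x84,21), (x84,22)}
  {x82, x83, x84} × {20, 21, 22} = {(x82,20), (x82,21), (x82,22), (x83,20), (x83,21), (x83,22), (x84,20), (x84,21), (x84,22)}
These 10 distinct sets form the basis B.
Close under arbitrary unions to get τ_{X×Y}; counting gives |τ_{X×Y}| = 16.


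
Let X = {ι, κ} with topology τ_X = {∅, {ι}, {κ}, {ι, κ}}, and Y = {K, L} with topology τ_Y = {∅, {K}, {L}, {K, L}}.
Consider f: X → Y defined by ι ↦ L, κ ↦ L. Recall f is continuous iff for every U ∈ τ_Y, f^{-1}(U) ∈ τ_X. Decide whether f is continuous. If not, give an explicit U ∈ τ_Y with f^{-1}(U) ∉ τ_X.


f IS continuous.

Compute f^{-1}(U) for each U ∈ τ_Y:
  U = ∅: f^{-1}(U) = ∅ ∈ τ_X ✓.
  U = {K}: f^{-1}(U) = ∅ ∈ τ_X ✓.
  U = {L}: f^{-1}(U) = {ι, κ} ∈ τ_X ✓.
  U = {K, L}: f^{-1}(U) = {ι, κ} ∈ τ_X ✓.
Every preimage lies in τ_X, so f IS continuous.


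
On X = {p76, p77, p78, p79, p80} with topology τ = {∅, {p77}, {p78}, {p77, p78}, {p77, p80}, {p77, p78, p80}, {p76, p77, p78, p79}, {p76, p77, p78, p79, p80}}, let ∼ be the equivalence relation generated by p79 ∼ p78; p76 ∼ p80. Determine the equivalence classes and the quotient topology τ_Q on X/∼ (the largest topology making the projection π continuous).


X/∼ = {[p76=p80], [p77], [p78=p79]}; |τ_Q| = 3.

Equivalence classes: [p76=p80], [p77], [p78=p79].
Quotient map π: X → X/∼ sends p76 ↦ [p76=p80], p77 ↦ [p77], p78 ↦ [p78=p79], p79 ↦ [p78=p79], p80 ↦ [p76=p80].
For each subset V ⊆ X/∼, compute π^{-1}(V) ⊆ X and check whether π^{-1}(V) ∈ τ. V is open in τ_Q iff π^{-1}(V) ∈ τ.
  V = {}: π^{-1}(V) = ∅ ∈ τ ✓.
  V = {[p76=p80]}: π^{-1}(V) = {p76, p80} ∉ τ ✗.
  V = {[p77]}: π^{-1}(V) = {p77} ∈ τ ✓.
  V = {[p76=p80], [p77]}: π^{-1}(V) = {p76, p77, p80} ∉ τ ✗.
  V = {[p78=p79]}: π^{-1}(V) = {p78, p79} ∉ τ ✗.
  V = {[p76=p80], [p78=p79]}: π^{-1}(V) = {p76, p78, p79, p80} ∉ τ ✗.
  V = {[p77], [p78=p79]}: π^{-1}(V) = {p77, p78, p79} ∉ τ ✗.
  V = {[p76=p80], [p77], [p78=p79]}: π^{-1}(V) = {p76, p77, p78, p79, p80} ∈ τ ✓.
Open sets in the quotient: τ_Q = {{}, {[p77]}, {[p76=p80], [p77], [p78=p79]}} (3 elements).


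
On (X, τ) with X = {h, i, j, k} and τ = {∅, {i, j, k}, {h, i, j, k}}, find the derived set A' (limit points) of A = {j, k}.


A' = {h, i, j, k}

For each x ∈ X, list the open sets U ∈ τ with x ∈ U, then check whether U ∩ (A ∖ {x}) ≠ ∅ for every such U.
  x = h: opens ∋ x are {h, i, j, k}; each meets A ∖ {h}, so x IS a limit point.
  x = i: opens ∋ x are {i, j, k}, {h, i, j, k}; each meets A ∖ {i}, so x IS a limit point.
  x = j: opens ∋ x are {i, j, k}, {h, i, j, k}; each meets A ∖ {j}, so x IS a limit point.
  x = k: opens ∋ x are {i, j, k}, {h, i, j, k}; each meets A ∖ {k}, so x IS a limit point.
Collecting: A' = {h, i, j, k}.


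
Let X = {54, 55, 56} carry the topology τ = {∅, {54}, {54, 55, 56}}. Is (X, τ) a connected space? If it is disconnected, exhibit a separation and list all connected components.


(X, τ) is connected.

Find clopen sets (U ∈ τ with X ∖ U ∈ τ):
  U = ∅, X ∖ U = {54, 55, 56} — both open, so U is clopen.
  U = {54, 55, 56}, X ∖ U = ∅ — both open, so U is clopen.
Only trivial clopens (∅ and X) exist, so (X, τ) is connected.
Compute connected components by grouping points that agree on all clopens:
  component: {54, 55, 56}


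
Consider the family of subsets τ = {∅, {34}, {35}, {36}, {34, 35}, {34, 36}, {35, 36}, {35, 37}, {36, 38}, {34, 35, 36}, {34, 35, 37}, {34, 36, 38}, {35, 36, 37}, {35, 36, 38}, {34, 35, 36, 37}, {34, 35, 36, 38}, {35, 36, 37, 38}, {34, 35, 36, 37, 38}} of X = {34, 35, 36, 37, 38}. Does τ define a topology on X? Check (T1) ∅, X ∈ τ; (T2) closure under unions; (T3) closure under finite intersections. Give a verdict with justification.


τ IS a topology on X.

Axiom (T1): ∅ ∈ τ? Yes; X ∈ τ? Yes.
Axiom (T2/T3): check pairwise unions and intersections of members of τ.
All pairwise intersections and unions checked — each lies in τ. Therefore τ satisfies (T1), (T2), (T3): it IS a topology on X.


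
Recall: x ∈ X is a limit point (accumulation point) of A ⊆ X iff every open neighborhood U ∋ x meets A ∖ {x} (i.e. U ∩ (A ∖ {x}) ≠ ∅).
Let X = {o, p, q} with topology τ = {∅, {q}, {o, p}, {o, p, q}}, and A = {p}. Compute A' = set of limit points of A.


A' = {o}

For each x ∈ X, list the open sets U ∈ τ with x ∈ U, then check whether U ∩ (A ∖ {x}) ≠ ∅ for every such U.
  x = o: opens ∋ x are {o, p}, {o, p, q}; each meets A ∖ {o}, so x IS a limit point.
  x = p: open {o, p} ∋ x has {o, p} ∩ (A ∖ {p}) = ∅, so x is NOT a limit point.
  x = q: open {q} ∋ x has {q} ∩ (A ∖ {q}) = ∅, so x is NOT a limit point.
Collecting: A' = {o}.


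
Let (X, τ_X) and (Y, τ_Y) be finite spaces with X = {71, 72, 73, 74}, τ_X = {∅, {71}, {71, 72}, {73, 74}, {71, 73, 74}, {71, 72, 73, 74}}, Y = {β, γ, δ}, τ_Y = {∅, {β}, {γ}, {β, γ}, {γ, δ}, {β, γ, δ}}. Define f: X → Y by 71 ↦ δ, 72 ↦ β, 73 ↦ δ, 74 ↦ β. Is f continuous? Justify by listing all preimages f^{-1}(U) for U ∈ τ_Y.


f is NOT continuous.

Compute f^{-1}(U) for each U ∈ τ_Y:
  U = ∅: f^{-1}(U) = ∅ ∈ τ_X ✓.
  U = {β}: f^{-1}(U) = {72, 74} ∉ τ_X ✗.
  U = {γ}: f^{-1}(U) = ∅ ∈ τ_X ✓.
  U = {β, γ}: f^{-1}(U) = {72, 74} ∉ τ_X ✗.
  U = {γ, δ}: f^{-1}(U) = {71, 73} ∉ τ_X ✗.
  U = {β, γ, δ}: f^{-1}(U) = {71, 72, 73, 74} ∈ τ_X ✓.
Found U = {β} with f^{-1}(U) = {72, 74} not in τ_X. Therefore f is NOT continuous.


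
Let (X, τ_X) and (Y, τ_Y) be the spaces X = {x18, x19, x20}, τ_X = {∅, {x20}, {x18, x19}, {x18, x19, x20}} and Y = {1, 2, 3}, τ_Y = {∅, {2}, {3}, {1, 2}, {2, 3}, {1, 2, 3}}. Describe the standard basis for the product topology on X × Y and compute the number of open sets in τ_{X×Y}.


Basis B = {∅ × ∅, {x20} × {2}, {x20} × {3}, {x18, x19} × {2}, {x18, x19} × {3}, {x20} × {1, 2}, {x20} × {2, 3}, {x18, x19, x20} × {2}, {x18, x19, x20} × {3}, {x20} × {1, 2, 3}, {x18, x19} × {1, 2}, {x18, x19} × {2, 3}, {x18, x19} × {1, 2, 3}, {x18, x19, x20} × {1, 2}, {x18, x19, x20} × {2, 3}, {x18, x19, x20} × {1, 2, 3}}; |τ_{X×Y}| = 36.

Enumerate products U × V with U ∈ τ_X, V ∈ τ_Y (deduplicated):
  ∅ × ∅ = {} (∅)
  {x20} × {2} = {(x20,2)}
  {x20} × {3} = {(x20,3)}
  {x18, x19} × {2} = {(x18,2), (x19,2)}
  {x18, x19} × {3} = {(x18,3), (x19,3)}
  {x20} × {1, 2} = {(x20,1), (x20,2)}
  {x20} × {2, 3} = {(x20,2), (x20,3)}
  {x18, x19, x20} × {2} = {(x18,2), (x19,2), (x20,2)}
  {x18, x19, x20} × {3} = {(x18,3), (x19,3), (x20,3)}
  {x20} × {1, 2, 3} = {(x20,1), (x20,2), (x20,3)}
  {x18, x19} × {1, 2} = {(x18,1), (x18,2), (x19,1), (x19,2)}
  {x18, x19} × {2, 3} = {(x18,2), (x18,3), (x19,2), (x19,3)}
  {x18, x19} × {1, 2, 3} = {(x18,1), (x18,2), (x18,3), (x19,1), (x19,2), (x19,3)}
  {x18, x19, x20} × {1, 2} = {(x18,1), (x18,2), (x19,1), (x19,2), (x20,1), (x20,2)}
  {x18, x19, x20} × {2, 3} = {(x18,2), (x18,3), (x19,2), (x19,3), (x20,2), (x20,3)}
  {x18, x19, x20} × {1, 2, 3} = {(x18,1), (x18,2), (x18,3), (x19,1), (x19,2), (x19,3), (x20,1), (x20,2), (x20,3)}
These 16 distinct sets form the basis B.
Close under arbitrary unions to get τ_{X×Y}; counting gives |τ_{X×Y}| = 36.


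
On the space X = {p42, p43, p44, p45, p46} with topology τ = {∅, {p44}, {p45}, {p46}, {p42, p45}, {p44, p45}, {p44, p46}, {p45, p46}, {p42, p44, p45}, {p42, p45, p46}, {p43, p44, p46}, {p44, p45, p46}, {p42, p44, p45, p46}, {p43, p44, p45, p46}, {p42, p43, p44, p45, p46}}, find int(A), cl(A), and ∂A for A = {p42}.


int(A) = ∅, cl(A) = {p42}, ∂A = {p42}.

Closed sets in (X, τ) are complements of opens:
  closed(X, τ) = {∅, {p42}, {p43}, {p42, p43}, {p42, p45}, {p43, p44}, {p43, p46}, {p42, p43, p44}, {p42, p43, p45}, {p42, p43, p46}, {p43, p44, p46}, {p42, p43, p44, p45}, {p42, p43, p44, p46}, {p42, p43, p45, p46}, {p42, p43, p44, p45, p46}}.
int(A) = ⋃ {U ∈ τ : U ⊆ A}. Opens contained in A: ∅.
Taking the union of these: int(A) = ∅.
cl(A) = ⋂ {C closed : A ⊆ C}. Closed sets containing A: {p42}, {p42, p43}, {p42, p45}, {p42, p43, p44}, {p42, p43, p45}, {p42, p43, p46}, {p42, p43, p44, p45}, {p42, p43, p44, p46}, {p42, p43, p45, p46}, {p42, p43, p44, p45, p46}.
Intersecting these: cl(A) = {p42}.
∂A = cl(A) ∖ int(A) = {p42} ∖ ∅ = {p42}.


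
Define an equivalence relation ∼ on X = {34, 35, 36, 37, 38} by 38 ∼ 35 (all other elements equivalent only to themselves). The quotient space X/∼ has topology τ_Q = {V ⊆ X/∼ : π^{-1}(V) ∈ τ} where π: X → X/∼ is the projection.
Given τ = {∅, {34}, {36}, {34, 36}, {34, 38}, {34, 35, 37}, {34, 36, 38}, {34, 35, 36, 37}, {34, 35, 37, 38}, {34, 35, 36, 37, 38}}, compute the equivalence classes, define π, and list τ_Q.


X/∼ = {[34], [35=38], [36], [37]}; |τ_Q| = 6.

Equivalence classes: [34], [35=38], [36], [37].
Quotient map π: X → X/∼ sends 34 ↦ [34], 35 ↦ [35=38], 36 ↦ [36], 37 ↦ [37], 38 ↦ [35=38].
For each subset V ⊆ X/∼, compute π^{-1}(V) ⊆ X and check whether π^{-1}(V) ∈ τ. V is open in τ_Q iff π^{-1}(V) ∈ τ.
  V = {}: π^{-1}(V) = ∅ ∈ τ ✓.
  V = {[34]}: π^{-1}(V) = {34} ∈ τ ✓.
  V = {[35=38]}: π^{-1}(V) = {35, 38} ∉ τ ✗.
  V = {[34], [35=38]}: π^{-1}(V) = {34, 35, 38} ∉ τ ✗.
  V = {[36]}: π^{-1}(V) = {36} ∈ τ ✓.
  V = {[34], [36]}: π^{-1}(V) = {34, 36} ∈ τ ✓.
  V = {[35=38], [36]}: π^{-1}(V) = {35, 36, 38} ∉ τ ✗.
  V = {[34], [35=38], [36]}: π^{-1}(V) = {34, 35, 36, 38} ∉ τ ✗.
  V = {[37]}: π^{-1}(V) = {37} ∉ τ ✗.
  V = {[34], [37]}: π^{-1}(V) = {34, 37} ∉ τ ✗.
  V = {[35=38], [37]}: π^{-1}(V) = {35, 37, 38} ∉ τ ✗.
  V = {[34], [35=38], [37]}: π^{-1}(V) = {34, 35, 37, 38} ∈ τ ✓.
  V = {[36], [37]}: π^{-1}(V) = {36, 37} ∉ τ ✗.
  V = {[34], [36], [37]}: π^{-1}(V) = {34, 36, 37} ∉ τ ✗.
  V = {[35=38], [36], [37]}: π^{-1}(V) = {35, 36, 37, 38} ∉ τ ✗.
  V = {[34], [35=38], [36], [37]}: π^{-1}(V) = {34, 35, 36, 37, 38} ∈ τ ✓.
Open sets in the quotient: τ_Q = {{}, {[34]}, {[36]}, {[34], [36]}, {[34], [35=38], [37]}, {[34], [35=38], [36], [37]}} (6 elements).


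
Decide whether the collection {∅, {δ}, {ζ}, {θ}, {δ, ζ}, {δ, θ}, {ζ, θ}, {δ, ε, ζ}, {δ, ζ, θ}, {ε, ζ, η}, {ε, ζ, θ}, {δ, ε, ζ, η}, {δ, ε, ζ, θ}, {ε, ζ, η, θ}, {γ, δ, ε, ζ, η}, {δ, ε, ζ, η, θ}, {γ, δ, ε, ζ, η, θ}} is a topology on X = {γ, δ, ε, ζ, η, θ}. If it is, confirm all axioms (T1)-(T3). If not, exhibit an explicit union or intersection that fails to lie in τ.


τ is NOT a topology on X.

Axiom (T1): ∅ ∈ τ? Yes; X ∈ τ? Yes.
Axiom (T2/T3): check pairwise unions and intersections of members of τ.
Counterexample for (T3): {δ, ε, ζ} ∩ {ε, ζ, η} = {ε, ζ} ∉ τ. Therefore τ is NOT a topology.


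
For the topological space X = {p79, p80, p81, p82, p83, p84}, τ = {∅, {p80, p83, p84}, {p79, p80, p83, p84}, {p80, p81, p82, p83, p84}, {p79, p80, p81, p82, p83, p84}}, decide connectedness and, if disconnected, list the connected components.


(X, τ) is connected.

Find clopen sets (U ∈ τ with X ∖ U ∈ τ):
  U = ∅, X ∖ U = {p79, p80, p81, p82, p83, p84} — both open, so U is clopen.
  U = {p79, p80, p81, p82, p83, p84}, X ∖ U = ∅ — both open, so U is clopen.
Only trivial clopens (∅ and X) exist, so (X, τ) is connected.
Compute connected components by grouping points that agree on all clopens:
  component: {p79, p80, p81, p82, p83, p84}


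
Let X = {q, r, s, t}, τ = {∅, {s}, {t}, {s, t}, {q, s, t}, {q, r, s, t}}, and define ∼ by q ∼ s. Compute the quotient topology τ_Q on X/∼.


X/∼ = {[q=s], [r], [t]}; |τ_Q| = 4.

Equivalence classes: [q=s], [r], [t].
Quotient map π: X → X/∼ sends q ↦ [q=s], r ↦ [r], s ↦ [q=s], t ↦ [t].
For each subset V ⊆ X/∼, compute π^{-1}(V) ⊆ X and check whether π^{-1}(V) ∈ τ. V is open in τ_Q iff π^{-1}(V) ∈ τ.
  V = {}: π^{-1}(V) = ∅ ∈ τ ✓.
  V = {[q=s]}: π^{-1}(V) = {q, s} ∉ τ ✗.
  V = {[r]}: π^{-1}(V) = {r} ∉ τ ✗.
  V = {[q=s], [r]}: π^{-1}(V) = {q, r, s} ∉ τ ✗.
  V = {[t]}: π^{-1}(V) = {t} ∈ τ ✓.
  V = {[q=s], [t]}: π^{-1}(V) = {q, s, t} ∈ τ ✓.
  V = {[r], [t]}: π^{-1}(V) = {r, t} ∉ τ ✗.
  V = {[q=s], [r], [t]}: π^{-1}(V) = {q, r, s, t} ∈ τ ✓.
Open sets in the quotient: τ_Q = {{}, {[t]}, {[q=s], [t]}, {[q=s], [r], [t]}} (4 elements).


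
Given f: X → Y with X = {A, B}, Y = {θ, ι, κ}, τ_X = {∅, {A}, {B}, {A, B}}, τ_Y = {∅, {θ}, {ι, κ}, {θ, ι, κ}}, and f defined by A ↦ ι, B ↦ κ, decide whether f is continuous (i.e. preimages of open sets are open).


f IS continuous.

Compute f^{-1}(U) for each U ∈ τ_Y:
  U = ∅: f^{-1}(U) = ∅ ∈ τ_X ✓.
  U = {θ}: f^{-1}(U) = ∅ ∈ τ_X ✓.
  U = {ι, κ}: f^{-1}(U) = {A, B} ∈ τ_X ✓.
  U = {θ, ι, κ}: f^{-1}(U) = {A, B} ∈ τ_X ✓.
Every preimage lies in τ_X, so f IS continuous.


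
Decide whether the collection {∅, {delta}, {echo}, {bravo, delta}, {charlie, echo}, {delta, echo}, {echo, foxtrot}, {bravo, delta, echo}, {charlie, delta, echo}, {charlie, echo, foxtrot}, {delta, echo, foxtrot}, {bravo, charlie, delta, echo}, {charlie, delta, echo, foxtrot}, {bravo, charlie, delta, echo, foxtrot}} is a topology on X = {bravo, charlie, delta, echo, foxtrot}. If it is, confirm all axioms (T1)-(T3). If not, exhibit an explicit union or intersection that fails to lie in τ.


τ is NOT a topology on X.

Axiom (T1): ∅ ∈ τ? Yes; X ∈ τ? Yes.
Axiom (T2/T3): check pairwise unions and intersections of members of τ.
Counterexample for (T2): {bravo, delta} ∪ {echo, foxtrot} = {bravo, delta, echo, foxtrot} ∉ τ. Therefore τ is NOT a topology.


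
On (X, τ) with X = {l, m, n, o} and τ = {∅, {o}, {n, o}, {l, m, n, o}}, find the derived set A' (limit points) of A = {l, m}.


A' = {l, m}

For each x ∈ X, list the open sets U ∈ τ with x ∈ U, then check whether U ∩ (A ∖ {x}) ≠ ∅ for every such U.
  x = l: opens ∋ x are {l, m, n, o}; each meets A ∖ {l}, so x IS a limit point.
  x = m: opens ∋ x are {l, m, n, o}; each meets A ∖ {m}, so x IS a limit point.
  x = n: open {n, o} ∋ x has {n, o} ∩ (A ∖ {n}) = ∅, so x is NOT a limit point.
  x = o: open {o} ∋ x has {o} ∩ (A ∖ {o}) = ∅, so x is NOT a limit point.
Collecting: A' = {l, m}.


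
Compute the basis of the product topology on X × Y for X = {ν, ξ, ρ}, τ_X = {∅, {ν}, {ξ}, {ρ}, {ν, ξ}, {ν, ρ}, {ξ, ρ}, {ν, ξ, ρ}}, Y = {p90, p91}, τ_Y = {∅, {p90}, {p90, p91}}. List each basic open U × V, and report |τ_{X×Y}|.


Basis B = {∅ × ∅, {ν} × {p90}, {ξ} × {p90}, {ρ} × {p90}, {ν} × {p90, p91}, {ν, ξ} × {p90}, {ν, ρ} × {p90}, {ξ} × {p90, p91}, {ξ, ρ} × {p90}, {ρ} × {p90, p91}, {ν, ξ, ρ} × {p90}, {ν, ξ} × {p90, p91}, {ν, ρ} × {p90, p91}, {ξ, ρ} × {p90, p91}, {ν, ξ, ρ} × {p90, p91}}; |τ_{X×Y}| = 27.

Enumerate products U × V with U ∈ τ_X, V ∈ τ_Y (deduplicated):
  ∅ × ∅ = {} (∅)
  {ν} × {p90} = {(ν,p90)}
  {ξ} × {p90} = {(ξ,p90)}
  {ρ} × {p90} = {(ρ,p90)}
  {ν} × {p90, p91} = {(ν,p90), (ν,p91)}
  {ν, ξ} × {p90} = {(ν,p90), (ξ,p90)}
  {ν, ρ} × {p90} = {(ν,p90), (ρ,p90)}
  {ξ} × {p90, p91} = {(ξ,p90), (ξ,p91)}
  {ξ, ρ} × {p90} = {(ξ,p90), (ρ,p90)}
  {ρ} × {p90, p91} = {(ρ,p90), (ρ,p91)}
  {ν, ξ, ρ} × {p90} = {(ν,p90), (ξ,p90), (ρ,p90)}
  {ν, ξ} × {p90, p91} = {(ν,p90), (ν,p91), (ξ,p90), (ξ,p91)}
  {ν, ρ} × {p90, p91} = {(ν,p90), (ν,p91), (ρ,p90), (ρ,p91)}
  {ξ, ρ} × {p90, p91} = {(ξ,p90), (ξ,p91), (ρ,p90), (ρ,p91)}
  {ν, ξ, ρ} × {p90, p91} = {(ν,p90), (ν,p91), (ξ,p90), (ξ,p91), (ρ,p90), (ρ,p91)}
These 15 distinct sets form the basis B.
Close under arbitrary unions to get τ_{X×Y}; counting gives |τ_{X×Y}| = 27.


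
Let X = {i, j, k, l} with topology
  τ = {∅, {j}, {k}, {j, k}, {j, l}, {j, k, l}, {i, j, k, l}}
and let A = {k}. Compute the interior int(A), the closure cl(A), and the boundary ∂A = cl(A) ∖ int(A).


int(A) = {k}, cl(A) = {i, k}, ∂A = {i}.

Closed sets in (X, τ) are complements of opens:
  closed(X, τ) = {∅, {i}, {i, k}, {i, l}, {i, j, l}, {i, k, l}, {i, j, k, l}}.
int(A) = ⋃ {U ∈ τ : U ⊆ A}. Opens contained in A: ∅, {k}.
Taking the union of these: int(A) = {k}.
cl(A) = ⋂ {C closed : A ⊆ C}. Closed sets containing A: {i, k}, {i, k, l}, {i, j, k, l}.
Intersecting these: cl(A) = {i, k}.
∂A = cl(A) ∖ int(A) = {i, k} ∖ {k} = {i}.


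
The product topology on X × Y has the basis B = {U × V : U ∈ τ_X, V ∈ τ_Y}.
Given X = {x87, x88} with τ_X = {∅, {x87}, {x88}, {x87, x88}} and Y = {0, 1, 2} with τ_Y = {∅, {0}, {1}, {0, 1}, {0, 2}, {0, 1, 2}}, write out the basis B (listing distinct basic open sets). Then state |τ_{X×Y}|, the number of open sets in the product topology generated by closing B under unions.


Basis B = {∅ × ∅, {x87} × {0}, {x87} × {1}, {x88} × {0}, {x88} × {1}, {x87} × {0, 1}, {x87} × {0, 2}, {x87, x88} × {0}, {x87, x88} × {1}, {x88} × {0, 1}, {x88} × {0, 2}, {x87} × {0, 1, 2}, {x88} × {0, 1, 2}, {x87, x88} × {0, 1}, {x87, x88} × {0, 2}, {x87, x88} × {0, 1, 2}}; |τ_{X×Y}| = 36.

Enumerate products U × V with U ∈ τ_X, V ∈ τ_Y (deduplicated):
  ∅ × ∅ = {} (∅)
  {x87} × {0} = {(x87,0)}
  {x87} × {1} = {(x87,1)}
  {x88} × {0} = {(x88,0)}
  {x88} × {1} = {(x88,1)}
  {x87} × {0, 1} = {(x87,0), (x87,1)}
  {x87} × {0, 2} = {(x87,0), (x87,2)}
  {x87, x88} × {0} = {(x87,0), (x88,0)}
  {x87, x88} × {1} = {(x87,1), (x88,1)}
  {x88} × {0, 1} = {(x88,0), (x88,1)}
  {x88} × {0, 2} = {(x88,0), (x88,2)}
  {x87} × {0, 1, 2} = {(x87,0), (x87,1), (x87,2)}
  {x88} × {0, 1, 2} = {(x88,0), (x88,1), (x88,2)}
  {x87, x88} × {0, 1} = {(x87,0), (x87,1), (x88,0), (x88,1)}
  {x87, x88} × {0, 2} = {(x87,0), (x87,2), (x88,0), (x88,2)}
  {x87, x88} × {0, 1, 2} = {(x87,0), (x87,1), (x87,2), (x88,0), (x88,1), (x88,2)}
These 16 distinct sets form the basis B.
Close under arbitrary unions to get τ_{X×Y}; counting gives |τ_{X×Y}| = 36.


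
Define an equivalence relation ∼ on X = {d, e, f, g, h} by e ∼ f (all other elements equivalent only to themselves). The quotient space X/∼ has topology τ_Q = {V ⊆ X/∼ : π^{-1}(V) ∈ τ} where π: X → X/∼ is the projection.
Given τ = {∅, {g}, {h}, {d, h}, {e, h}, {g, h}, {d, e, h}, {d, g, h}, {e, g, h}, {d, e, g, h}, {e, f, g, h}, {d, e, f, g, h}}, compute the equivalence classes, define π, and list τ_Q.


X/∼ = {[d], [e=f], [g], [h]}; |τ_Q| = 8.

Equivalence classes: [d], [e=f], [g], [h].
Quotient map π: X → X/∼ sends d ↦ [d], e ↦ [e=f], f ↦ [e=f], g ↦ [g], h ↦ [h].
For each subset V ⊆ X/∼, compute π^{-1}(V) ⊆ X and check whether π^{-1}(V) ∈ τ. V is open in τ_Q iff π^{-1}(V) ∈ τ.
  V = {}: π^{-1}(V) = ∅ ∈ τ ✓.
  V = {[d]}: π^{-1}(V) = {d} ∉ τ ✗.
  V = {[e=f]}: π^{-1}(V) = {e, f} ∉ τ ✗.
  V = {[d], [e=f]}: π^{-1}(V) = {d, e, f} ∉ τ ✗.
  V = {[g]}: π^{-1}(V) = {g} ∈ τ ✓.
  V = {[d], [g]}: π^{-1}(V) = {d, g} ∉ τ ✗.
  V = {[e=f], [g]}: π^{-1}(V) = {e, f, g} ∉ τ ✗.
  V = {[d], [e=f], [g]}: π^{-1}(V) = {d, e, f, g} ∉ τ ✗.
  V = {[h]}: π^{-1}(V) = {h} ∈ τ ✓.
  V = {[d], [h]}: π^{-1}(V) = {d, h} ∈ τ ✓.
  V = {[e=f], [h]}: π^{-1}(V) = {e, f, h} ∉ τ ✗.
  V = {[d], [e=f], [h]}: π^{-1}(V) = {d, e, f, h} ∉ τ ✗.
  V = {[g], [h]}: π^{-1}(V) = {g, h} ∈ τ ✓.
  V = {[d], [g], [h]}: π^{-1}(V) = {d, g, h} ∈ τ ✓.
  V = {[e=f], [g], [h]}: π^{-1}(V) = {e, f, g, h} ∈ τ ✓.
  V = {[d], [e=f], [g], [h]}: π^{-1}(V) = {d, e, f, g, h} ∈ τ ✓.
Open sets in the quotient: τ_Q = {{}, {[g]}, {[h]}, {[d], [h]}, {[g], [h]}, {[d], [g], [h]}, {[e=f], [g], [h]}, {[d], [e=f], [g], [h]}} (8 elements).


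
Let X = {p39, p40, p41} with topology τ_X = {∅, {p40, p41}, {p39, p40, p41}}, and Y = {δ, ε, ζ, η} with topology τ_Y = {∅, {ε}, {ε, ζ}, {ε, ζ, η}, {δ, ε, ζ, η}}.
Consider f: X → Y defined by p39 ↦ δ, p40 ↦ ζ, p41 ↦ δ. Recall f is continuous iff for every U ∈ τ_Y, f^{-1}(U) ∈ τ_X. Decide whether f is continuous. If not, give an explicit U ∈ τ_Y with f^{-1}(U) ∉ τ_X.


f is NOT continuous.

Compute f^{-1}(U) for each U ∈ τ_Y:
  U = ∅: f^{-1}(U) = ∅ ∈ τ_X ✓.
  U = {ε}: f^{-1}(U) = ∅ ∈ τ_X ✓.
  U = {ε, ζ}: f^{-1}(U) = {p40} ∉ τ_X ✗.
  U = {ε, ζ, η}: f^{-1}(U) = {p40} ∉ τ_X ✗.
  U = {δ, ε, ζ, η}: f^{-1}(U) = {p39, p40, p41} ∈ τ_X ✓.
Found U = {ε, ζ} with f^{-1}(U) = {p40} not in τ_X. Therefore f is NOT continuous.


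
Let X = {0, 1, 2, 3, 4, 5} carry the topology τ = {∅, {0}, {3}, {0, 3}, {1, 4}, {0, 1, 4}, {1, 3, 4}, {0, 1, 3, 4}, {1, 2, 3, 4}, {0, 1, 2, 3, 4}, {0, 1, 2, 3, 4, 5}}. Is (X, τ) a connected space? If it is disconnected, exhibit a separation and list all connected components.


(X, τ) is connected.

Find clopen sets (U ∈ τ with X ∖ U ∈ τ):
  U = ∅, X ∖ U = {0, 1, 2, 3, 4, 5} — both open, so U is clopen.
  U = {0, 1, 2, 3, 4, 5}, X ∖ U = ∅ — both open, so U is clopen.
Only trivial clopens (∅ and X) exist, so (X, τ) is connected.
Compute connected components by grouping points that agree on all clopens:
  component: {0, 1, 2, 3, 4, 5}


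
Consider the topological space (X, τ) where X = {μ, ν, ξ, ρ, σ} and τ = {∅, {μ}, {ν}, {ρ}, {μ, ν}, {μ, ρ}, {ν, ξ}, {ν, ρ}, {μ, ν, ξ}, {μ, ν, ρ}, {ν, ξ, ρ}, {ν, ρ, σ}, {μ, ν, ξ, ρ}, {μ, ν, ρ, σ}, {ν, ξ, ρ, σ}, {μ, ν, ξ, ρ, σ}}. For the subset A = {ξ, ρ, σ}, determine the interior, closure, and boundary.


int(A) = {ρ}, cl(A) = {ξ, ρ, σ}, ∂A = {ξ, σ}.

Closed sets in (X, τ) are complements of opens:
  closed(X, τ) = {∅, {μ}, {ξ}, {σ}, {μ, ξ}, {μ, σ}, {ξ, σ}, {ρ, σ}, {μ, ξ, σ}, {μ, ρ, σ}, {ν, ξ, σ}, {ξ, ρ, σ}, {μ, ν, ξ, σ}, {μ, ξ, ρ, σ}, {ν, ξ, ρ, σ}, {μ, ν, ξ, ρ, σ}}.
int(A) = ⋃ {U ∈ τ : U ⊆ A}. Opens contained in A: ∅, {ρ}.
Taking the union of these: int(A) = {ρ}.
cl(A) = ⋂ {C closed : A ⊆ C}. Closed sets containing A: {ξ, ρ, σ}, {μ, ξ, ρ, σ}, {ν, ξ, ρ, σ}, {μ, ν, ξ, ρ, σ}.
Intersecting these: cl(A) = {ξ, ρ, σ}.
∂A = cl(A) ∖ int(A) = {ξ, ρ, σ} ∖ {ρ} = {ξ, σ}.


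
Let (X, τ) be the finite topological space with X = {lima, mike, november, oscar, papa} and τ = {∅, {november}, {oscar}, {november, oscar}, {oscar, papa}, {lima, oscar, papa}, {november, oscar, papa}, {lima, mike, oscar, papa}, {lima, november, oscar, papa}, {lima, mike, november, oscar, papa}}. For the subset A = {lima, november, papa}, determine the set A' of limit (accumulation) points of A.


A' = {lima, mike}

For each x ∈ X, list the open sets U ∈ τ with x ∈ U, then check whether U ∩ (A ∖ {x}) ≠ ∅ for every such U.
  x = lima: opens ∋ x are {lima, oscar, papa}, {lima, mike, oscar, papa}, {lima, november, oscar, papa}, {lima, mike, november, oscar, papa}; each meets A ∖ {lima}, so x IS a limit point.
  x = mike: opens ∋ x are {lima, mike, oscar, papa}, {lima, mike, november, oscar, papa}; each meets A ∖ {mike}, so x IS a limit point.
  x = november: open {november} ∋ x has {november} ∩ (A ∖ {november}) = ∅, so x is NOT a limit point.
  x = oscar: open {oscar} ∋ x has {oscar} ∩ (A ∖ {oscar}) = ∅, so x is NOT a limit point.
  x = papa: open {oscar, papa} ∋ x has {oscar, papa} ∩ (A ∖ {papa}) = ∅, so x is NOT a limit point.
Collecting: A' = {lima, mike}.
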